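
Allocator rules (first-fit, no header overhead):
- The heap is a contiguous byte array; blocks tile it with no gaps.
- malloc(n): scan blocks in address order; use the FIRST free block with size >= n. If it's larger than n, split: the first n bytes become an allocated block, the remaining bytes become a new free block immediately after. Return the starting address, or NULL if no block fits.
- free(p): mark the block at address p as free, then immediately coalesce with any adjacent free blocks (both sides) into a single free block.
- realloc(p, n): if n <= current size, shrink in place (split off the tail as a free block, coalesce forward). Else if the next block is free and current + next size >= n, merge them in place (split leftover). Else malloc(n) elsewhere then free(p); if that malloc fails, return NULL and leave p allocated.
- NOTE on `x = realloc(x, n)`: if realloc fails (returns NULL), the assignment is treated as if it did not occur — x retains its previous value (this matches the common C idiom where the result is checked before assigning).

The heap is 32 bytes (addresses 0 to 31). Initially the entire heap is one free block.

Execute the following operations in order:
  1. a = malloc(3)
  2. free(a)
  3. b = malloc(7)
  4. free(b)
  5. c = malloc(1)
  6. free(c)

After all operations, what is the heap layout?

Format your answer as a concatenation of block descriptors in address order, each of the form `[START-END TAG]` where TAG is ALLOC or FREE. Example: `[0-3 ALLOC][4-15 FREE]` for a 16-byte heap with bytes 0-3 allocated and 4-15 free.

Answer: [0-31 FREE]

Derivation:
Op 1: a = malloc(3) -> a = 0; heap: [0-2 ALLOC][3-31 FREE]
Op 2: free(a) -> (freed a); heap: [0-31 FREE]
Op 3: b = malloc(7) -> b = 0; heap: [0-6 ALLOC][7-31 FREE]
Op 4: free(b) -> (freed b); heap: [0-31 FREE]
Op 5: c = malloc(1) -> c = 0; heap: [0-0 ALLOC][1-31 FREE]
Op 6: free(c) -> (freed c); heap: [0-31 FREE]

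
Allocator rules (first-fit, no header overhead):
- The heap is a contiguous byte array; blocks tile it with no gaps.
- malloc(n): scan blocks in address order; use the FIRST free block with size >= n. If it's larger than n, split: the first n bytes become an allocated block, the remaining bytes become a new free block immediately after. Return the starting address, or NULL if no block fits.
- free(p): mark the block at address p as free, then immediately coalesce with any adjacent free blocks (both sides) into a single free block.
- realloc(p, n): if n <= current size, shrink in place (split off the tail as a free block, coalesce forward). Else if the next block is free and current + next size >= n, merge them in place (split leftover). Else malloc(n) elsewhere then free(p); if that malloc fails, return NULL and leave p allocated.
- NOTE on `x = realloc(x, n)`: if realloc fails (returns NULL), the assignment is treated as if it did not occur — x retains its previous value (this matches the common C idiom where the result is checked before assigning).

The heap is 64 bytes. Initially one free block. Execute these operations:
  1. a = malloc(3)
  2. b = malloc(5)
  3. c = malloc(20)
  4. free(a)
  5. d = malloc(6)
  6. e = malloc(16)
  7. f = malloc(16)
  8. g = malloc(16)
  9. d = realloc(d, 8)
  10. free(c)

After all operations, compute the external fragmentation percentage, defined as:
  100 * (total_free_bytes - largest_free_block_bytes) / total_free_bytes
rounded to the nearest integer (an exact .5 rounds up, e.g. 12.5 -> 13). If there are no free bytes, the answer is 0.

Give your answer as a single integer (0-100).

Op 1: a = malloc(3) -> a = 0; heap: [0-2 ALLOC][3-63 FREE]
Op 2: b = malloc(5) -> b = 3; heap: [0-2 ALLOC][3-7 ALLOC][8-63 FREE]
Op 3: c = malloc(20) -> c = 8; heap: [0-2 ALLOC][3-7 ALLOC][8-27 ALLOC][28-63 FREE]
Op 4: free(a) -> (freed a); heap: [0-2 FREE][3-7 ALLOC][8-27 ALLOC][28-63 FREE]
Op 5: d = malloc(6) -> d = 28; heap: [0-2 FREE][3-7 ALLOC][8-27 ALLOC][28-33 ALLOC][34-63 FREE]
Op 6: e = malloc(16) -> e = 34; heap: [0-2 FREE][3-7 ALLOC][8-27 ALLOC][28-33 ALLOC][34-49 ALLOC][50-63 FREE]
Op 7: f = malloc(16) -> f = NULL; heap: [0-2 FREE][3-7 ALLOC][8-27 ALLOC][28-33 ALLOC][34-49 ALLOC][50-63 FREE]
Op 8: g = malloc(16) -> g = NULL; heap: [0-2 FREE][3-7 ALLOC][8-27 ALLOC][28-33 ALLOC][34-49 ALLOC][50-63 FREE]
Op 9: d = realloc(d, 8) -> d = 50; heap: [0-2 FREE][3-7 ALLOC][8-27 ALLOC][28-33 FREE][34-49 ALLOC][50-57 ALLOC][58-63 FREE]
Op 10: free(c) -> (freed c); heap: [0-2 FREE][3-7 ALLOC][8-33 FREE][34-49 ALLOC][50-57 ALLOC][58-63 FREE]
Free blocks: [3 26 6] total_free=35 largest=26 -> 100*(35-26)/35 = 900/35 ≈ 25.714 -> rounds to 26

Answer: 26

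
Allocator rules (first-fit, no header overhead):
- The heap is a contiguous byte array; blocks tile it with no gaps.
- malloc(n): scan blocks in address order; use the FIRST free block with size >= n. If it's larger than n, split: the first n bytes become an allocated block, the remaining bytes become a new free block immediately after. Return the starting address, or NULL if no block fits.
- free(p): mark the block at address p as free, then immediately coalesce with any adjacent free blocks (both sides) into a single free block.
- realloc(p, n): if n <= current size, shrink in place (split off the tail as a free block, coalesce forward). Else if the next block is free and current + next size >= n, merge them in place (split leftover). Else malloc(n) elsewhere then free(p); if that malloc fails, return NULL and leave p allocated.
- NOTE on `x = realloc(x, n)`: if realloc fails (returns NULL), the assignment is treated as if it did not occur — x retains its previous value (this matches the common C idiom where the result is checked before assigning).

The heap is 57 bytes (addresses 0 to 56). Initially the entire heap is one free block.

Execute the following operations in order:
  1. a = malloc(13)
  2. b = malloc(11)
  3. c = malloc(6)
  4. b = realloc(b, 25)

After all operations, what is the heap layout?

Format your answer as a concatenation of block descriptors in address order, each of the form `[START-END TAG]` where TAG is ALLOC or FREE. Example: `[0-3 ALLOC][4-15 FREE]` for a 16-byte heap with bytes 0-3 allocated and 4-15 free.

Op 1: a = malloc(13) -> a = 0; heap: [0-12 ALLOC][13-56 FREE]
Op 2: b = malloc(11) -> b = 13; heap: [0-12 ALLOC][13-23 ALLOC][24-56 FREE]
Op 3: c = malloc(6) -> c = 24; heap: [0-12 ALLOC][13-23 ALLOC][24-29 ALLOC][30-56 FREE]
Op 4: b = realloc(b, 25) -> b = 30; heap: [0-12 ALLOC][13-23 FREE][24-29 ALLOC][30-54 ALLOC][55-56 FREE]

Answer: [0-12 ALLOC][13-23 FREE][24-29 ALLOC][30-54 ALLOC][55-56 FREE]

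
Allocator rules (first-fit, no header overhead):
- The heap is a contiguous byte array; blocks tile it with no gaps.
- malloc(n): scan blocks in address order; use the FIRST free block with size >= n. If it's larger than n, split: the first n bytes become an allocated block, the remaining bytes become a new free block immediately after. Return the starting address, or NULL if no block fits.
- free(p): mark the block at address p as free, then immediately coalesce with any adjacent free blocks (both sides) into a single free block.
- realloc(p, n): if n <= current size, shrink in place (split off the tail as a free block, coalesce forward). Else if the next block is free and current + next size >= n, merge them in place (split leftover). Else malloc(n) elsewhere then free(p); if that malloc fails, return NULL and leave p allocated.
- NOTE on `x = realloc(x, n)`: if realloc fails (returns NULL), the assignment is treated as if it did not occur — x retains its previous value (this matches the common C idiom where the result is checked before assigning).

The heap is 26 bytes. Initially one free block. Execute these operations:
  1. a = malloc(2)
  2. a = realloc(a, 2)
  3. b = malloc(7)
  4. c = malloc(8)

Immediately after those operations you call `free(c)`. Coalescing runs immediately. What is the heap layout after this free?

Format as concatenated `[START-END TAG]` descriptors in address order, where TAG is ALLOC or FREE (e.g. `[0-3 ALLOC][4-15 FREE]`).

Answer: [0-1 ALLOC][2-8 ALLOC][9-25 FREE]

Derivation:
Op 1: a = malloc(2) -> a = 0; heap: [0-1 ALLOC][2-25 FREE]
Op 2: a = realloc(a, 2) -> a = 0; heap: [0-1 ALLOC][2-25 FREE]
Op 3: b = malloc(7) -> b = 2; heap: [0-1 ALLOC][2-8 ALLOC][9-25 FREE]
Op 4: c = malloc(8) -> c = 9; heap: [0-1 ALLOC][2-8 ALLOC][9-16 ALLOC][17-25 FREE]
free(c): c = 9 -> block [9-16 ALLOC]; mark free, coalesce with adjacent free neighbors -> [0-1 ALLOC][2-8 ALLOC][9-25 FREE]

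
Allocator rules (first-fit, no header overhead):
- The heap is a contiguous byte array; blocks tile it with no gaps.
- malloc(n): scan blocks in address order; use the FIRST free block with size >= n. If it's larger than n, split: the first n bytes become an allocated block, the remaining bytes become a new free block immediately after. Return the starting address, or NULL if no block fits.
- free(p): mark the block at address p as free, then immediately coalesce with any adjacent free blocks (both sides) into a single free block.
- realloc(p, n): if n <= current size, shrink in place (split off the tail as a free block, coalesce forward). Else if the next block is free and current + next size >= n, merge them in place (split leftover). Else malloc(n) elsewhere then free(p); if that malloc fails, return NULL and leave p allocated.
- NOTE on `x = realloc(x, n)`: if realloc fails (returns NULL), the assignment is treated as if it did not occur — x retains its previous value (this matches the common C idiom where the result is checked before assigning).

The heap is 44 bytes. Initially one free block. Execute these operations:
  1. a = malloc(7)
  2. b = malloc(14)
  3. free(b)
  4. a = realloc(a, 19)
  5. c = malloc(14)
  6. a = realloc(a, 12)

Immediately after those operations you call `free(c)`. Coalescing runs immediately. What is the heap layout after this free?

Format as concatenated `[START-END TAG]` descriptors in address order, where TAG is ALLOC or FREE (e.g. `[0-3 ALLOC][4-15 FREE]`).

Answer: [0-11 ALLOC][12-43 FREE]

Derivation:
Op 1: a = malloc(7) -> a = 0; heap: [0-6 ALLOC][7-43 FREE]
Op 2: b = malloc(14) -> b = 7; heap: [0-6 ALLOC][7-20 ALLOC][21-43 FREE]
Op 3: free(b) -> (freed b); heap: [0-6 ALLOC][7-43 FREE]
Op 4: a = realloc(a, 19) -> a = 0; heap: [0-18 ALLOC][19-43 FREE]
Op 5: c = malloc(14) -> c = 19; heap: [0-18 ALLOC][19-32 ALLOC][33-43 FREE]
Op 6: a = realloc(a, 12) -> a = 0; heap: [0-11 ALLOC][12-18 FREE][19-32 ALLOC][33-43 FREE]
free(c): c = 19 -> block [19-32 ALLOC]; mark free, coalesce with adjacent free neighbors -> [0-11 ALLOC][12-43 FREE]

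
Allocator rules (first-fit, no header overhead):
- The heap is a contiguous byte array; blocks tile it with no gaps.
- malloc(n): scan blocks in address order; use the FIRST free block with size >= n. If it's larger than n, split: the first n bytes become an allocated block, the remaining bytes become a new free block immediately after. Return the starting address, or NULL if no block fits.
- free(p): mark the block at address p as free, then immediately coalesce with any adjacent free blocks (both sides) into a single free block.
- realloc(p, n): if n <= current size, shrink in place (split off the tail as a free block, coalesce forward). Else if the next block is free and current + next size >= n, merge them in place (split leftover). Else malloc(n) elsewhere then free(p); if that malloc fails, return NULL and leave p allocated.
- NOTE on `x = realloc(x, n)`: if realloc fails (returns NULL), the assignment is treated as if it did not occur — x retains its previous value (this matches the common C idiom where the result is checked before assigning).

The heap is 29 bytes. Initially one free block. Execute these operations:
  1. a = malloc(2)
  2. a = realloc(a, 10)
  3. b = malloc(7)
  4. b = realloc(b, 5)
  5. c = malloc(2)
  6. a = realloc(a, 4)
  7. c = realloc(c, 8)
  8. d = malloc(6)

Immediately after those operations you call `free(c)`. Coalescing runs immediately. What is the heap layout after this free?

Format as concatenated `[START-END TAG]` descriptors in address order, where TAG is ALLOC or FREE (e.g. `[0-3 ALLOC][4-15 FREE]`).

Op 1: a = malloc(2) -> a = 0; heap: [0-1 ALLOC][2-28 FREE]
Op 2: a = realloc(a, 10) -> a = 0; heap: [0-9 ALLOC][10-28 FREE]
Op 3: b = malloc(7) -> b = 10; heap: [0-9 ALLOC][10-16 ALLOC][17-28 FREE]
Op 4: b = realloc(b, 5) -> b = 10; heap: [0-9 ALLOC][10-14 ALLOC][15-28 FREE]
Op 5: c = malloc(2) -> c = 15; heap: [0-9 ALLOC][10-14 ALLOC][15-16 ALLOC][17-28 FREE]
Op 6: a = realloc(a, 4) -> a = 0; heap: [0-3 ALLOC][4-9 FREE][10-14 ALLOC][15-16 ALLOC][17-28 FREE]
Op 7: c = realloc(c, 8) -> c = 15; heap: [0-3 ALLOC][4-9 FREE][10-14 ALLOC][15-22 ALLOC][23-28 FREE]
Op 8: d = malloc(6) -> d = 4; heap: [0-3 ALLOC][4-9 ALLOC][10-14 ALLOC][15-22 ALLOC][23-28 FREE]
free(c): c = 15 -> block [15-22 ALLOC]; mark free, coalesce with adjacent free neighbors -> [0-3 ALLOC][4-9 ALLOC][10-14 ALLOC][15-28 FREE]

Answer: [0-3 ALLOC][4-9 ALLOC][10-14 ALLOC][15-28 FREE]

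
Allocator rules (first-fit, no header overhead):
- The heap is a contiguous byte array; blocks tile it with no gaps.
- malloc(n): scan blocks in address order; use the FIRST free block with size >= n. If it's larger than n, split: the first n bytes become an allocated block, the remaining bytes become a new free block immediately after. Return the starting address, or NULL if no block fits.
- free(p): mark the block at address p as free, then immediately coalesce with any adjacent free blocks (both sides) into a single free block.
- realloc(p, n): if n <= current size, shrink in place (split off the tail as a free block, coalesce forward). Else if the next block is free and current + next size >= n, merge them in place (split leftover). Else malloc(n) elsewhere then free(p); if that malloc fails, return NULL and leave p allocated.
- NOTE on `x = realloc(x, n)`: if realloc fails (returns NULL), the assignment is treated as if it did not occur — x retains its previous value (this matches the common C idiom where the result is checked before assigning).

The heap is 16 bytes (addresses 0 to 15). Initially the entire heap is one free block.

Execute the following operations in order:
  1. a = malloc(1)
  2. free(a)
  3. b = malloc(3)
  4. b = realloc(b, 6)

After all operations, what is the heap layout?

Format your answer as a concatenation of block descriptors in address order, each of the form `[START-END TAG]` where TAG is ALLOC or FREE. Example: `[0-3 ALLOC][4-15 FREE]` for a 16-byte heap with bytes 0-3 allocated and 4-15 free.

Answer: [0-5 ALLOC][6-15 FREE]

Derivation:
Op 1: a = malloc(1) -> a = 0; heap: [0-0 ALLOC][1-15 FREE]
Op 2: free(a) -> (freed a); heap: [0-15 FREE]
Op 3: b = malloc(3) -> b = 0; heap: [0-2 ALLOC][3-15 FREE]
Op 4: b = realloc(b, 6) -> b = 0; heap: [0-5 ALLOC][6-15 FREE]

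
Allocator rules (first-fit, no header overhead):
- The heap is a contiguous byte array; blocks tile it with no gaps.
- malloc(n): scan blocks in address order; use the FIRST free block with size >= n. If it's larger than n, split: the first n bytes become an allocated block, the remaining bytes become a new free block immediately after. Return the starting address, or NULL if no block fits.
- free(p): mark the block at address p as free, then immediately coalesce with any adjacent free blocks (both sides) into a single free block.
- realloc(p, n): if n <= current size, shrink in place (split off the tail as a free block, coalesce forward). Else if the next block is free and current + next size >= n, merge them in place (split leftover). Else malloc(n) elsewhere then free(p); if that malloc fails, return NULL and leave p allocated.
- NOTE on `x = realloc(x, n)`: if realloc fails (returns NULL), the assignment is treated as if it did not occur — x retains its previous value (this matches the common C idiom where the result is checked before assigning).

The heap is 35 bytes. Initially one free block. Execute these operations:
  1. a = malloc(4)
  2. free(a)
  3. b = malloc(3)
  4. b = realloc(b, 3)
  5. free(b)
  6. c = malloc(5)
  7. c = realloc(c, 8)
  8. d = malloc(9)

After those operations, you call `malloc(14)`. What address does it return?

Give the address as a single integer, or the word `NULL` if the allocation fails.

Answer: 17

Derivation:
Op 1: a = malloc(4) -> a = 0; heap: [0-3 ALLOC][4-34 FREE]
Op 2: free(a) -> (freed a); heap: [0-34 FREE]
Op 3: b = malloc(3) -> b = 0; heap: [0-2 ALLOC][3-34 FREE]
Op 4: b = realloc(b, 3) -> b = 0; heap: [0-2 ALLOC][3-34 FREE]
Op 5: free(b) -> (freed b); heap: [0-34 FREE]
Op 6: c = malloc(5) -> c = 0; heap: [0-4 ALLOC][5-34 FREE]
Op 7: c = realloc(c, 8) -> c = 0; heap: [0-7 ALLOC][8-34 FREE]
Op 8: d = malloc(9) -> d = 8; heap: [0-7 ALLOC][8-16 ALLOC][17-34 FREE]
malloc(14): first-fit scan over [0-7 ALLOC][8-16 ALLOC][17-34 FREE] -> 17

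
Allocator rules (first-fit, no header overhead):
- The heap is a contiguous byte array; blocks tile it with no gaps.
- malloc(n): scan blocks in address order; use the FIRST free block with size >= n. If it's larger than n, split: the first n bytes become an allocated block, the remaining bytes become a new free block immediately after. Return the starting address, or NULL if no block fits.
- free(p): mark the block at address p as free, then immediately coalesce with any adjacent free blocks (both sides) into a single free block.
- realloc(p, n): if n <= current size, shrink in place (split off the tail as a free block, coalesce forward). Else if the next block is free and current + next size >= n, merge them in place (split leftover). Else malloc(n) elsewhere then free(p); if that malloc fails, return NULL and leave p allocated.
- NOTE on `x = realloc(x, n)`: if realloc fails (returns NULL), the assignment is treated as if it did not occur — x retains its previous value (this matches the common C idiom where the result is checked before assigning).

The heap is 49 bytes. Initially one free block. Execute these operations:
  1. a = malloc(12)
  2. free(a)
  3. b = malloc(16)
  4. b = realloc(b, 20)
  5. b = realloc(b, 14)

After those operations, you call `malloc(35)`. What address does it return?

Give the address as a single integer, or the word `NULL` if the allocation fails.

Answer: 14

Derivation:
Op 1: a = malloc(12) -> a = 0; heap: [0-11 ALLOC][12-48 FREE]
Op 2: free(a) -> (freed a); heap: [0-48 FREE]
Op 3: b = malloc(16) -> b = 0; heap: [0-15 ALLOC][16-48 FREE]
Op 4: b = realloc(b, 20) -> b = 0; heap: [0-19 ALLOC][20-48 FREE]
Op 5: b = realloc(b, 14) -> b = 0; heap: [0-13 ALLOC][14-48 FREE]
malloc(35): first-fit scan over [0-13 ALLOC][14-48 FREE] -> 14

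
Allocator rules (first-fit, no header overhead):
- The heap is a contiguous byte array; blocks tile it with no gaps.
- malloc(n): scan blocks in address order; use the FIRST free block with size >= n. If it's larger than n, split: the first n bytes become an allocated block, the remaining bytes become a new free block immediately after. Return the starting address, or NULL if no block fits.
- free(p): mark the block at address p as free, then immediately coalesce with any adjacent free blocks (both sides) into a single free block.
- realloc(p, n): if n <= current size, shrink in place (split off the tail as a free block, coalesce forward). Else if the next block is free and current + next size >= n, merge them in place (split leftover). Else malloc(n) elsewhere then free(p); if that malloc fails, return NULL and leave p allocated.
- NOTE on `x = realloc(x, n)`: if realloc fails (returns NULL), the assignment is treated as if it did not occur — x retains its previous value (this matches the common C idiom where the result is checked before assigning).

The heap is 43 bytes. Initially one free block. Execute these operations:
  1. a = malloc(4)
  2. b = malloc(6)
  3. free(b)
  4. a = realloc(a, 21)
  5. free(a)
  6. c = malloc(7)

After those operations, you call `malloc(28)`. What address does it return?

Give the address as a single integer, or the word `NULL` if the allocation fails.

Op 1: a = malloc(4) -> a = 0; heap: [0-3 ALLOC][4-42 FREE]
Op 2: b = malloc(6) -> b = 4; heap: [0-3 ALLOC][4-9 ALLOC][10-42 FREE]
Op 3: free(b) -> (freed b); heap: [0-3 ALLOC][4-42 FREE]
Op 4: a = realloc(a, 21) -> a = 0; heap: [0-20 ALLOC][21-42 FREE]
Op 5: free(a) -> (freed a); heap: [0-42 FREE]
Op 6: c = malloc(7) -> c = 0; heap: [0-6 ALLOC][7-42 FREE]
malloc(28): first-fit scan over [0-6 ALLOC][7-42 FREE] -> 7

Answer: 7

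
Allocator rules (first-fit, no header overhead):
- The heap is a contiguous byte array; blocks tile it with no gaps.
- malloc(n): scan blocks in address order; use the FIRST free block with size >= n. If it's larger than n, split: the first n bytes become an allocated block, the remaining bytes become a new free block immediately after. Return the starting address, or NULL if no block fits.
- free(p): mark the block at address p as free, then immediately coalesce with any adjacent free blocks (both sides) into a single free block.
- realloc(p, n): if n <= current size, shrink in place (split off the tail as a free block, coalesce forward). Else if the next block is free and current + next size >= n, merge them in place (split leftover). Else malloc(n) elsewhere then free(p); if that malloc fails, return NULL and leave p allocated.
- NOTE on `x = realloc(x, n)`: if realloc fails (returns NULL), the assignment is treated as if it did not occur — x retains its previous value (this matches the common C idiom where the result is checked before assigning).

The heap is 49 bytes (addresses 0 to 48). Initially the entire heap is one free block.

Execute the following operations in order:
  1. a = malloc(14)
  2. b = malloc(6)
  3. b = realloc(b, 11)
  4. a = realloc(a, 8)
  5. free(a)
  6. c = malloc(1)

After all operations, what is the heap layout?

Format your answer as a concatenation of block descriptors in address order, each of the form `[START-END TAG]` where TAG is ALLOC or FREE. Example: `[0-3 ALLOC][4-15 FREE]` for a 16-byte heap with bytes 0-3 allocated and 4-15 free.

Answer: [0-0 ALLOC][1-13 FREE][14-24 ALLOC][25-48 FREE]

Derivation:
Op 1: a = malloc(14) -> a = 0; heap: [0-13 ALLOC][14-48 FREE]
Op 2: b = malloc(6) -> b = 14; heap: [0-13 ALLOC][14-19 ALLOC][20-48 FREE]
Op 3: b = realloc(b, 11) -> b = 14; heap: [0-13 ALLOC][14-24 ALLOC][25-48 FREE]
Op 4: a = realloc(a, 8) -> a = 0; heap: [0-7 ALLOC][8-13 FREE][14-24 ALLOC][25-48 FREE]
Op 5: free(a) -> (freed a); heap: [0-13 FREE][14-24 ALLOC][25-48 FREE]
Op 6: c = malloc(1) -> c = 0; heap: [0-0 ALLOC][1-13 FREE][14-24 ALLOC][25-48 FREE]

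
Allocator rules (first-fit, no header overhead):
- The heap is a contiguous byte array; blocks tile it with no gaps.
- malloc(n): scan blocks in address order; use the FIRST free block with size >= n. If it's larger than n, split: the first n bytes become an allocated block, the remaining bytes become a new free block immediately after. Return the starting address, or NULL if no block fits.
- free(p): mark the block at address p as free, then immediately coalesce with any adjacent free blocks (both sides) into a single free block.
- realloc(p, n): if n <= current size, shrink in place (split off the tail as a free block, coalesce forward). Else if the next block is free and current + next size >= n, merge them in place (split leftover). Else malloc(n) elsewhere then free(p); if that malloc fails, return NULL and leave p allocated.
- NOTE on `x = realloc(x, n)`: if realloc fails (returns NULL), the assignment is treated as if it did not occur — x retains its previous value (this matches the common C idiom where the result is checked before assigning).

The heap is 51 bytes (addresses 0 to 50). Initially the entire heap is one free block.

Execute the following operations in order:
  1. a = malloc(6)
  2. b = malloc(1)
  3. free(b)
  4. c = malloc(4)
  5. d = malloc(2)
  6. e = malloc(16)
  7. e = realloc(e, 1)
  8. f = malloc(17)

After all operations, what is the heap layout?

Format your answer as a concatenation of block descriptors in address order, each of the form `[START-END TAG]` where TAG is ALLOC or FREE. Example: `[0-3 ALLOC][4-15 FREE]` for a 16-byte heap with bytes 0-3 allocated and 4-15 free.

Answer: [0-5 ALLOC][6-9 ALLOC][10-11 ALLOC][12-12 ALLOC][13-29 ALLOC][30-50 FREE]

Derivation:
Op 1: a = malloc(6) -> a = 0; heap: [0-5 ALLOC][6-50 FREE]
Op 2: b = malloc(1) -> b = 6; heap: [0-5 ALLOC][6-6 ALLOC][7-50 FREE]
Op 3: free(b) -> (freed b); heap: [0-5 ALLOC][6-50 FREE]
Op 4: c = malloc(4) -> c = 6; heap: [0-5 ALLOC][6-9 ALLOC][10-50 FREE]
Op 5: d = malloc(2) -> d = 10; heap: [0-5 ALLOC][6-9 ALLOC][10-11 ALLOC][12-50 FREE]
Op 6: e = malloc(16) -> e = 12; heap: [0-5 ALLOC][6-9 ALLOC][10-11 ALLOC][12-27 ALLOC][28-50 FREE]
Op 7: e = realloc(e, 1) -> e = 12; heap: [0-5 ALLOC][6-9 ALLOC][10-11 ALLOC][12-12 ALLOC][13-50 FREE]
Op 8: f = malloc(17) -> f = 13; heap: [0-5 ALLOC][6-9 ALLOC][10-11 ALLOC][12-12 ALLOC][13-29 ALLOC][30-50 FREE]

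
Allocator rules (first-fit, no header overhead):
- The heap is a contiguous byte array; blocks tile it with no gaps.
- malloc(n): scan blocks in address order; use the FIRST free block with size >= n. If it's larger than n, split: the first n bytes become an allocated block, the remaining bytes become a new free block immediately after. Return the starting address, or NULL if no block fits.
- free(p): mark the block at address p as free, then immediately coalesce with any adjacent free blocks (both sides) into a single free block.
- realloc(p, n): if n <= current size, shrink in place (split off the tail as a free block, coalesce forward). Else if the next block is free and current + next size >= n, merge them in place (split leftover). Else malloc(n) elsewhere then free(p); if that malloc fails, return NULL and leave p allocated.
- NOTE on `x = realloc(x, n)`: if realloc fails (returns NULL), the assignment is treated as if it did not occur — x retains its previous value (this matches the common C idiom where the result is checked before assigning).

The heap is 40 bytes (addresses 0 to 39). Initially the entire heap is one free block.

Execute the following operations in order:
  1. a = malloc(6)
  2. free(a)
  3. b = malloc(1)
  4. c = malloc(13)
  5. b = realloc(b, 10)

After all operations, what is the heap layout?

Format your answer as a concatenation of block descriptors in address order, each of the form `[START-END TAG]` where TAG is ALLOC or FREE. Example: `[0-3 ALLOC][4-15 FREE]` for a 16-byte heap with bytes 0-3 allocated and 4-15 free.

Answer: [0-0 FREE][1-13 ALLOC][14-23 ALLOC][24-39 FREE]

Derivation:
Op 1: a = malloc(6) -> a = 0; heap: [0-5 ALLOC][6-39 FREE]
Op 2: free(a) -> (freed a); heap: [0-39 FREE]
Op 3: b = malloc(1) -> b = 0; heap: [0-0 ALLOC][1-39 FREE]
Op 4: c = malloc(13) -> c = 1; heap: [0-0 ALLOC][1-13 ALLOC][14-39 FREE]
Op 5: b = realloc(b, 10) -> b = 14; heap: [0-0 FREE][1-13 ALLOC][14-23 ALLOC][24-39 FREE]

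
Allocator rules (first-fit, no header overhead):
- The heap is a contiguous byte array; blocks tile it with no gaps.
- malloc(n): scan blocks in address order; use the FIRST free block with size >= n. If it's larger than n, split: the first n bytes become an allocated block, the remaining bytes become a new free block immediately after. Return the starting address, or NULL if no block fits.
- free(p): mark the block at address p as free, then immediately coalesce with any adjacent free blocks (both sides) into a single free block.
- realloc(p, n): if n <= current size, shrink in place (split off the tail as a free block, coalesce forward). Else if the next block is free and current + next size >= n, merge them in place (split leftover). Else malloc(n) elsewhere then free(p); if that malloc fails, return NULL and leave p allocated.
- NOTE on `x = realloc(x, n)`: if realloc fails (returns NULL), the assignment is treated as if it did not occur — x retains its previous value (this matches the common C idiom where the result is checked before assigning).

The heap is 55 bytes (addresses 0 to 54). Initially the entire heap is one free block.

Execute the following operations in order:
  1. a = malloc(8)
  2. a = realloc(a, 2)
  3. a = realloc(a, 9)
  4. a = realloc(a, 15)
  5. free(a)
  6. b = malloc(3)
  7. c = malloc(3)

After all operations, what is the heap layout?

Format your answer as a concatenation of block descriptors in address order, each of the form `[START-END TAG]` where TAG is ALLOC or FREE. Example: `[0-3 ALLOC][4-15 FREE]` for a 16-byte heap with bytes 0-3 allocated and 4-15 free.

Answer: [0-2 ALLOC][3-5 ALLOC][6-54 FREE]

Derivation:
Op 1: a = malloc(8) -> a = 0; heap: [0-7 ALLOC][8-54 FREE]
Op 2: a = realloc(a, 2) -> a = 0; heap: [0-1 ALLOC][2-54 FREE]
Op 3: a = realloc(a, 9) -> a = 0; heap: [0-8 ALLOC][9-54 FREE]
Op 4: a = realloc(a, 15) -> a = 0; heap: [0-14 ALLOC][15-54 FREE]
Op 5: free(a) -> (freed a); heap: [0-54 FREE]
Op 6: b = malloc(3) -> b = 0; heap: [0-2 ALLOC][3-54 FREE]
Op 7: c = malloc(3) -> c = 3; heap: [0-2 ALLOC][3-5 ALLOC][6-54 FREE]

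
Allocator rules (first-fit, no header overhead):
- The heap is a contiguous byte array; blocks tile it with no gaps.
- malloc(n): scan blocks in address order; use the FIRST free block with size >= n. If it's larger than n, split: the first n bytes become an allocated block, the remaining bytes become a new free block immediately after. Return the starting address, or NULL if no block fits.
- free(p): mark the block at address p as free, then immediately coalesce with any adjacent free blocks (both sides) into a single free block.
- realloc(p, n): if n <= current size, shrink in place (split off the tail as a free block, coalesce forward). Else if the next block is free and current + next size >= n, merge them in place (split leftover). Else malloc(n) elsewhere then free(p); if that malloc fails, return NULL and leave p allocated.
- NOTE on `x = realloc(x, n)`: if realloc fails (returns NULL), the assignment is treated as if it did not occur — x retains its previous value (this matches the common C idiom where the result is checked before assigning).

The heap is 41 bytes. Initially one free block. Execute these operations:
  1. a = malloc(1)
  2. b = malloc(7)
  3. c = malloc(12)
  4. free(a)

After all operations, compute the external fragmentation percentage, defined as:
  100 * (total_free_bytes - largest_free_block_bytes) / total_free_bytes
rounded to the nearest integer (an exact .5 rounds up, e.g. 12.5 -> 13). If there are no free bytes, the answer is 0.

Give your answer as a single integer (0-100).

Op 1: a = malloc(1) -> a = 0; heap: [0-0 ALLOC][1-40 FREE]
Op 2: b = malloc(7) -> b = 1; heap: [0-0 ALLOC][1-7 ALLOC][8-40 FREE]
Op 3: c = malloc(12) -> c = 8; heap: [0-0 ALLOC][1-7 ALLOC][8-19 ALLOC][20-40 FREE]
Op 4: free(a) -> (freed a); heap: [0-0 FREE][1-7 ALLOC][8-19 ALLOC][20-40 FREE]
Free blocks: [1 21] total_free=22 largest=21 -> 100*(22-21)/22 = 100/22 ≈ 4.545 -> rounds to 5

Answer: 5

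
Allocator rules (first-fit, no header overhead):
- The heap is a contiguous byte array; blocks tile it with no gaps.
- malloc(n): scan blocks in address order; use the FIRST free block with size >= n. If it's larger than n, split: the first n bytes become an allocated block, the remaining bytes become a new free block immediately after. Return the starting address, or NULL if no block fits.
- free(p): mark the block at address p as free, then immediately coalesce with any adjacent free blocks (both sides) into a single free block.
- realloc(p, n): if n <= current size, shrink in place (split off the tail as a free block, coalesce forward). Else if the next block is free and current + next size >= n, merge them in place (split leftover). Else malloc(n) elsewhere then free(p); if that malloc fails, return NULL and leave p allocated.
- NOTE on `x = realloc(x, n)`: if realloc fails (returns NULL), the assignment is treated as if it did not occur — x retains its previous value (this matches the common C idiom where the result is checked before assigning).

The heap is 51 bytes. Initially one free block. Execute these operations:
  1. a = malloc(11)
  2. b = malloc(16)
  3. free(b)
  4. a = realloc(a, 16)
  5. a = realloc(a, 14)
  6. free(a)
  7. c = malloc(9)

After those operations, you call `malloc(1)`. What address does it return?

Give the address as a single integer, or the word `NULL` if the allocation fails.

Op 1: a = malloc(11) -> a = 0; heap: [0-10 ALLOC][11-50 FREE]
Op 2: b = malloc(16) -> b = 11; heap: [0-10 ALLOC][11-26 ALLOC][27-50 FREE]
Op 3: free(b) -> (freed b); heap: [0-10 ALLOC][11-50 FREE]
Op 4: a = realloc(a, 16) -> a = 0; heap: [0-15 ALLOC][16-50 FREE]
Op 5: a = realloc(a, 14) -> a = 0; heap: [0-13 ALLOC][14-50 FREE]
Op 6: free(a) -> (freed a); heap: [0-50 FREE]
Op 7: c = malloc(9) -> c = 0; heap: [0-8 ALLOC][9-50 FREE]
malloc(1): first-fit scan over [0-8 ALLOC][9-50 FREE] -> 9

Answer: 9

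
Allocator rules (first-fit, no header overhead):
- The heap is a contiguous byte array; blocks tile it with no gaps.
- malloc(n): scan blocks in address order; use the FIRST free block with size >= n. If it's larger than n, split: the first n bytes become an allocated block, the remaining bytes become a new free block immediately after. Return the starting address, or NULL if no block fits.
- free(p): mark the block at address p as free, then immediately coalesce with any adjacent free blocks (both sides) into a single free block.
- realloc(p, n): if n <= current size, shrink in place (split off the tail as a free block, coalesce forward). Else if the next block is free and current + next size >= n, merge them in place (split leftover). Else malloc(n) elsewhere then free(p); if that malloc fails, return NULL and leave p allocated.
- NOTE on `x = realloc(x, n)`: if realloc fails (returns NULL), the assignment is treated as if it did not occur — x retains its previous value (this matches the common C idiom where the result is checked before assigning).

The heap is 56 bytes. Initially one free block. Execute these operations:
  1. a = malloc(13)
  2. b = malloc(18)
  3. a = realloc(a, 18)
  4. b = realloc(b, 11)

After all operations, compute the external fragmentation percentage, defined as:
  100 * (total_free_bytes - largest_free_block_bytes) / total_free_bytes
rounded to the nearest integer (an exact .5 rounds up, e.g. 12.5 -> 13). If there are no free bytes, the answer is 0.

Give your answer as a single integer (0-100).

Answer: 52

Derivation:
Op 1: a = malloc(13) -> a = 0; heap: [0-12 ALLOC][13-55 FREE]
Op 2: b = malloc(18) -> b = 13; heap: [0-12 ALLOC][13-30 ALLOC][31-55 FREE]
Op 3: a = realloc(a, 18) -> a = 31; heap: [0-12 FREE][13-30 ALLOC][31-48 ALLOC][49-55 FREE]
Op 4: b = realloc(b, 11) -> b = 13; heap: [0-12 FREE][13-23 ALLOC][24-30 FREE][31-48 ALLOC][49-55 FREE]
Free blocks: [13 7 7] total_free=27 largest=13 -> 100*(27-13)/27 = 1400/27 ≈ 51.852 -> rounds to 52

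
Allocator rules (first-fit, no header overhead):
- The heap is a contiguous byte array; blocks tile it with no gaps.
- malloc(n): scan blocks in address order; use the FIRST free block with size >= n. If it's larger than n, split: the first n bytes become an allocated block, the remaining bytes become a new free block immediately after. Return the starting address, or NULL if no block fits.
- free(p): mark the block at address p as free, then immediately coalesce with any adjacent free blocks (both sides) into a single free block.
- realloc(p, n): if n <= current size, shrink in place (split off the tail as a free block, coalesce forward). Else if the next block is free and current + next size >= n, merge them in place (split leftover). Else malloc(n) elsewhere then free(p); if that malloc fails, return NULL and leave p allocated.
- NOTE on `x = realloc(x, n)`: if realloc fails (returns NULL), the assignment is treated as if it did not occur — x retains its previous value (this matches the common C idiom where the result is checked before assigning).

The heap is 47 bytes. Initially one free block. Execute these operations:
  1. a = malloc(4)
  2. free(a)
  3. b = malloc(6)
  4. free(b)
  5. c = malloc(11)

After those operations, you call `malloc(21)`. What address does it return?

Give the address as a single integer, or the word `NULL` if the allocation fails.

Op 1: a = malloc(4) -> a = 0; heap: [0-3 ALLOC][4-46 FREE]
Op 2: free(a) -> (freed a); heap: [0-46 FREE]
Op 3: b = malloc(6) -> b = 0; heap: [0-5 ALLOC][6-46 FREE]
Op 4: free(b) -> (freed b); heap: [0-46 FREE]
Op 5: c = malloc(11) -> c = 0; heap: [0-10 ALLOC][11-46 FREE]
malloc(21): first-fit scan over [0-10 ALLOC][11-46 FREE] -> 11

Answer: 11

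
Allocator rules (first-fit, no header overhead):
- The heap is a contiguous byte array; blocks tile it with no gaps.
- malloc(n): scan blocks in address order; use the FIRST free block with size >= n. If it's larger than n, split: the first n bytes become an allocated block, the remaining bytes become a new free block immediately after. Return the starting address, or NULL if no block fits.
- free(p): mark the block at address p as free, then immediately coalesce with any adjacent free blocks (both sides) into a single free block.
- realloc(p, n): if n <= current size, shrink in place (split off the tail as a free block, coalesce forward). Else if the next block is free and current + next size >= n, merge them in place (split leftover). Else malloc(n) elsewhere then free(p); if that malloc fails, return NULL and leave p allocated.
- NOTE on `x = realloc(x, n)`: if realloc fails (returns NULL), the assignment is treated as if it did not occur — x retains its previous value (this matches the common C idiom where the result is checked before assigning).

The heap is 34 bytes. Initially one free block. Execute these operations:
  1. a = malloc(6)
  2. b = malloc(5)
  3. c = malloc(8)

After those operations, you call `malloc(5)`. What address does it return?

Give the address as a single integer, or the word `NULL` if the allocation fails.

Answer: 19

Derivation:
Op 1: a = malloc(6) -> a = 0; heap: [0-5 ALLOC][6-33 FREE]
Op 2: b = malloc(5) -> b = 6; heap: [0-5 ALLOC][6-10 ALLOC][11-33 FREE]
Op 3: c = malloc(8) -> c = 11; heap: [0-5 ALLOC][6-10 ALLOC][11-18 ALLOC][19-33 FREE]
malloc(5): first-fit scan over [0-5 ALLOC][6-10 ALLOC][11-18 ALLOC][19-33 FREE] -> 19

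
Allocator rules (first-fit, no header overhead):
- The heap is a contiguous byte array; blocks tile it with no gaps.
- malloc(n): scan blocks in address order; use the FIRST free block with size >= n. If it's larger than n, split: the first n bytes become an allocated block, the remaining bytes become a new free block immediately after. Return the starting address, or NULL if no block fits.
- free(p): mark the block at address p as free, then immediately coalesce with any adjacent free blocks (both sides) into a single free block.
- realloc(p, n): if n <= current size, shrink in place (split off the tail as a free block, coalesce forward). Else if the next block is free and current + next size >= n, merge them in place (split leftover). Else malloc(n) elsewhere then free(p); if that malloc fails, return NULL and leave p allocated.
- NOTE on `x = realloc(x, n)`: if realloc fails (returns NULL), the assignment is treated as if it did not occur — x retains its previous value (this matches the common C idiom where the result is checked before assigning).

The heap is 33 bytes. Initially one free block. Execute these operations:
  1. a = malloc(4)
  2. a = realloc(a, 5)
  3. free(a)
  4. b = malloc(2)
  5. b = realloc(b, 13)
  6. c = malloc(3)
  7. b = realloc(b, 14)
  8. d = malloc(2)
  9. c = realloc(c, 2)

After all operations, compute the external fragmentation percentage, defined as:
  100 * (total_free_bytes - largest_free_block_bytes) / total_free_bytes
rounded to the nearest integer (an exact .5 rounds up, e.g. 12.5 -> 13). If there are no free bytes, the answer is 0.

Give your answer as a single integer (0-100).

Op 1: a = malloc(4) -> a = 0; heap: [0-3 ALLOC][4-32 FREE]
Op 2: a = realloc(a, 5) -> a = 0; heap: [0-4 ALLOC][5-32 FREE]
Op 3: free(a) -> (freed a); heap: [0-32 FREE]
Op 4: b = malloc(2) -> b = 0; heap: [0-1 ALLOC][2-32 FREE]
Op 5: b = realloc(b, 13) -> b = 0; heap: [0-12 ALLOC][13-32 FREE]
Op 6: c = malloc(3) -> c = 13; heap: [0-12 ALLOC][13-15 ALLOC][16-32 FREE]
Op 7: b = realloc(b, 14) -> b = 16; heap: [0-12 FREE][13-15 ALLOC][16-29 ALLOC][30-32 FREE]
Op 8: d = malloc(2) -> d = 0; heap: [0-1 ALLOC][2-12 FREE][13-15 ALLOC][16-29 ALLOC][30-32 FREE]
Op 9: c = realloc(c, 2) -> c = 13; heap: [0-1 ALLOC][2-12 FREE][13-14 ALLOC][15-15 FREE][16-29 ALLOC][30-32 FREE]
Free blocks: [11 1 3] total_free=15 largest=11 -> 100*(15-11)/15 = 400/15 ≈ 26.667 -> rounds to 27

Answer: 27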